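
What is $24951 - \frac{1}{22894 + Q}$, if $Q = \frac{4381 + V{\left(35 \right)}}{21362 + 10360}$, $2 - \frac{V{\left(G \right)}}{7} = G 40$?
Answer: $\frac{18120365878191}{726238063} \approx 24951.0$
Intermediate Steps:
$V{\left(G \right)} = 14 - 280 G$ ($V{\left(G \right)} = 14 - 7 G 40 = 14 - 7 \cdot 40 G = 14 - 280 G$)
$Q = - \frac{5405}{31722}$ ($Q = \frac{4381 + \left(14 - 9800\right)}{21362 + 10360} = \frac{4381 + \left(14 - 9800\right)}{31722} = \left(4381 - 9786\right) \frac{1}{31722} = \left(-5405\right) \frac{1}{31722} = - \frac{5405}{31722} \approx -0.17039$)
$24951 - \frac{1}{22894 + Q} = 24951 - \frac{1}{22894 - \frac{5405}{31722}} = 24951 - \frac{1}{\frac{726238063}{31722}} = 24951 - \frac{31722}{726238063} = \frac{18120365878191}{726238063}$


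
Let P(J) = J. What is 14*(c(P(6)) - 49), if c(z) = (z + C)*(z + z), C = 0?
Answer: 322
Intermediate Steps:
c(z) = 2*z² (c(z) = (z + 0)*(z + z) = z*(2*z) = 2*z²)
14*(c(P(6)) - 49) = 14*(2*6² - 49) = 14*(2*36 - 49) = 14*(72 - 49) = 14*23 = 322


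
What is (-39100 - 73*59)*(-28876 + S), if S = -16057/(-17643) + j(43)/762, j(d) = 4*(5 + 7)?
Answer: 936131952922257/746887 ≈ 1.2534e+9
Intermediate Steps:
j(d) = 48 (j(d) = 4*12 = 48)
S = 2180383/2240661 (S = -16057/(-17643) + 48/762 = -16057*(-1/17643) + 48*(1/762) = 16057/17643 + 8/127 = 2180383/2240661 ≈ 0.97310)
(-39100 - 73*59)*(-28876 + S) = (-39100 - 73*59)*(-28876 + 2180383/2240661) = (-39100 - 4307)*(-64699146653/2240661) = -43407*(-64699146653/2240661) = 936131952922257/746887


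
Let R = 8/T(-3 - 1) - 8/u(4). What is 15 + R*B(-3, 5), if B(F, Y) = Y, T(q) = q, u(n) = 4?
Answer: -5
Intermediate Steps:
R = -4 (R = 8/(-3 - 1) - 8/4 = 8/(-4) - 8*1/4 = 8*(-1/4) - 2 = -2 - 2 = -4)
15 + R*B(-3, 5) = 15 - 4*5 = 15 - 20 = -5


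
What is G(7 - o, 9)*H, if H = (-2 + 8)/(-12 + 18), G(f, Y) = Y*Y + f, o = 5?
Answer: 83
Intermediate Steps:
G(f, Y) = f + Y² (G(f, Y) = Y² + f = f + Y²)
H = 1 (H = 6/6 = 6*(⅙) = 1)
G(7 - o, 9)*H = ((7 - 1*5) + 9²)*1 = ((7 - 5) + 81)*1 = (2 + 81)*1 = 83*1 = 83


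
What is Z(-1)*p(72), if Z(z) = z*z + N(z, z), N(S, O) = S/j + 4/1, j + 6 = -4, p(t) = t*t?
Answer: 132192/5 ≈ 26438.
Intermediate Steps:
p(t) = t²
j = -10 (j = -6 - 4 = -10)
N(S, O) = 4 - S/10 (N(S, O) = S/(-10) + 4/1 = S*(-⅒) + 4*1 = -S/10 + 4 = 4 - S/10)
Z(z) = 4 + z² - z/10 (Z(z) = z*z + (4 - z/10) = z² + (4 - z/10) = 4 + z² - z/10)
Z(-1)*p(72) = (4 + (-1)² - ⅒*(-1))*72² = (4 + 1 + ⅒)*5184 = (51/10)*5184 = 132192/5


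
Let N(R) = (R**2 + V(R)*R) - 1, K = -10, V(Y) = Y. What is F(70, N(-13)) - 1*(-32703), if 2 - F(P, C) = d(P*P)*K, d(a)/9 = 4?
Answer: 33065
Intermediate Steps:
d(a) = 36 (d(a) = 9*4 = 36)
N(R) = -1 + 2*R**2 (N(R) = (R**2 + R*R) - 1 = (R**2 + R**2) - 1 = 2*R**2 - 1 = -1 + 2*R**2)
F(P, C) = 362 (F(P, C) = 2 - 36*(-10) = 2 - 1*(-360) = 2 + 360 = 362)
F(70, N(-13)) - 1*(-32703) = 362 - 1*(-32703) = 362 + 32703 = 33065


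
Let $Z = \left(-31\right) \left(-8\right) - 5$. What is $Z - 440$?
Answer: $-197$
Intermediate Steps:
$Z = 243$ ($Z = 248 - 5 = 243$)
$Z - 440 = 243 - 440 = -197$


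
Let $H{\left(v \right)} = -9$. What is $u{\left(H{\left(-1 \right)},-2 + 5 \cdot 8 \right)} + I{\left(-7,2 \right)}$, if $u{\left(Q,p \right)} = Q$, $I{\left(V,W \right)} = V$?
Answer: $-16$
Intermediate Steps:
$u{\left(H{\left(-1 \right)},-2 + 5 \cdot 8 \right)} + I{\left(-7,2 \right)} = -9 - 7 = -16$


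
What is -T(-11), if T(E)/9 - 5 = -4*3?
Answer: 63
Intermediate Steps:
T(E) = -63 (T(E) = 45 + 9*(-4*3) = 45 + 9*(-12) = 45 - 108 = -63)
-T(-11) = -1*(-63) = 63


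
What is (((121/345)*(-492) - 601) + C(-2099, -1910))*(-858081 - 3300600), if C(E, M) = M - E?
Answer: 279563171544/115 ≈ 2.4310e+9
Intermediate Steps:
(((121/345)*(-492) - 601) + C(-2099, -1910))*(-858081 - 3300600) = (((121/345)*(-492) - 601) + (-1910 - 1*(-2099)))*(-858081 - 3300600) = (((121*(1/345))*(-492) - 601) + (-1910 + 2099))*(-4158681) = (((121/345)*(-492) - 601) + 189)*(-4158681) = ((-19844/115 - 601) + 189)*(-4158681) = (-88959/115 + 189)*(-4158681) = -67224/115*(-4158681) = 279563171544/115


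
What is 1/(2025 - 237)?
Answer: 1/1788 ≈ 0.00055928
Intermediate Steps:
1/(2025 - 237) = 1/1788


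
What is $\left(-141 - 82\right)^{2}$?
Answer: $49729$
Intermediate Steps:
$\left(-141 - 82\right)^{2} = \left(-223\right)^{2} = 49729$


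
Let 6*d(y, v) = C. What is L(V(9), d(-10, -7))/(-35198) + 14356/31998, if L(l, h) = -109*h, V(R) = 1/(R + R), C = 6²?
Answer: 131557295/281566401 ≈ 0.46723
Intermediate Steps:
C = 36
V(R) = 1/(2*R)
d(y, v) = 6 (d(y, v) = (⅙)*36 = 6)
L(V(9), d(-10, -7))/(-35198) + 14356/31998 = -109*6/(-35198) + 14356/31998 = -654*(-1/35198) + 14356*(1/31998) = 327/17599 + 7178/15999 = 131557295/281566401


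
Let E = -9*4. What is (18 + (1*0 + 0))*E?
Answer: -648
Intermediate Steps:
E = -36
(18 + (1*0 + 0))*E = (18 + (1*0 + 0))*(-36) = (18 + (0 + 0))*(-36) = (18 + 0)*(-36) = 18*(-36) = -648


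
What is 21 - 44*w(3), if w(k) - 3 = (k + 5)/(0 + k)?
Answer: -685/3 ≈ -228.33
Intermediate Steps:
w(k) = 3 + (5 + k)/k (w(k) = 3 + (k + 5)/(0 + k) = 3 + (5 + k)/k)
21 - 44*w(3) = 21 - 44*(4 + 5/3) = 21 - 44*17/3 = 21 - 748/3 = -685/3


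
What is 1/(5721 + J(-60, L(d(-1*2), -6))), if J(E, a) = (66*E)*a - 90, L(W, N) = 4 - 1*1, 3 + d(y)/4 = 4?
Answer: -1/6249 ≈ -0.00016003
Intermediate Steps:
d(y) = 4 (d(y) = -12 + 4*4 = -12 + 16 = 4)
L(W, N) = 3 (L(W, N) = 4 - 1 = 3)
J(E, a) = -90 + 66*E*a (J(E, a) = 66*E*a - 90 = -90 + 66*E*a)
1/(5721 + J(-60, L(d(-1*2), -6))) = 1/(5721 + (-90 + 66*(-60)*3)) = 1/(5721 + (-90 - 11880)) = 1/(5721 - 11970) = 1/(-6249) = -1/6249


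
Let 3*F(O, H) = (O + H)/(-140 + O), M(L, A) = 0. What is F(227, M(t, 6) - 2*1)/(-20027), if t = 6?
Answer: -25/580783 ≈ -4.3045e-5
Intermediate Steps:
F(O, H) = (H + O)/(3*(-140 + O)) (F(O, H) = ((O + H)/(-140 + O))/3 = ((H + O)/(-140 + O))/3 = (H + O)/(3*(-140 + O)))
F(227, M(t, 6) - 2*1)/(-20027) = (((0 - 2*1) + 227)/(3*(-140 + 227)))/(-20027) = ((⅓)*((0 - 2) + 227)/87)*(-1/20027) = ((⅓)*(1/87)*(-2 + 227))*(-1/20027) = ((⅓)*(1/87)*225)*(-1/20027) = (25/29)*(-1/20027) = -25/580783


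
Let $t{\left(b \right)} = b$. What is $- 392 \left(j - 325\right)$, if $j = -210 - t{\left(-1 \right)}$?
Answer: $209328$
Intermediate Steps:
$j = -209$ ($j = -210 - -1 = -210 + 1 = -209$)
$- 392 \left(j - 325\right) = - 392 \left(-209 - 325\right) = \left(-392\right) \left(-534\right) = 209328$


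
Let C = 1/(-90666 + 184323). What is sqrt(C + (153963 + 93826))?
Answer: sqrt(2173514330345718)/93657 ≈ 497.78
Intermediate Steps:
C = 1/93657 ≈ 1.0677e-5
sqrt(C + (153963 + 93826)) = sqrt(1/93657 + (153963 + 93826)) = sqrt(1/93657 + 247789) = sqrt(23207174374/93657) = sqrt(2173514330345718)/93657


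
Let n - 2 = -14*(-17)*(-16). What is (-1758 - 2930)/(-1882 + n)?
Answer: 586/711 ≈ 0.82419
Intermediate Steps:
n = -3806 (n = 2 - 14*(-17)*(-16) = 2 + 238*(-16) = 2 - 3808 = -3806)
(-1758 - 2930)/(-1882 + n) = (-1758 - 2930)/(-1882 - 3806) = -4688/(-5688) = -4688*(-1/5688) = 586/711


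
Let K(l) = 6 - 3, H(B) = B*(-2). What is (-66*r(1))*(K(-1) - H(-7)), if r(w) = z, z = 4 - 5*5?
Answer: -15246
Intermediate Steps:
H(B) = -2*B
z = -21 (z = 4 - 25 = -21)
r(w) = -21
K(l) = 3
(-66*r(1))*(K(-1) - H(-7)) = (-66*(-21))*(3 - (-2)*(-7)) = 1386*(3 - 1*14) = 1386*(3 - 14) = 1386*(-11) = -15246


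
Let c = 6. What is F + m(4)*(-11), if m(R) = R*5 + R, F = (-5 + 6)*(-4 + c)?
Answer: -262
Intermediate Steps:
F = 2 (F = (-5 + 6)*(-4 + 6) = 1*2 = 2)
m(R) = 6*R (m(R) = 5*R + R = 6*R)
F + m(4)*(-11) = 2 + (6*4)*(-11) = 2 + 24*(-11) = 2 - 264 = -262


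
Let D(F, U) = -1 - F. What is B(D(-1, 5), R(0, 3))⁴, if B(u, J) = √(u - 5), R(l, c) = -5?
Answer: 25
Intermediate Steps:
B(u, J) = √(-5 + u)
B(D(-1, 5), R(0, 3))⁴ = (√(-5 + (-1 - 1*(-1))))⁴ = (√(-5 + (-1 + 1)))⁴ = (√(-5 + 0))⁴ = (√(-5))⁴ = (I*√5)⁴ = 25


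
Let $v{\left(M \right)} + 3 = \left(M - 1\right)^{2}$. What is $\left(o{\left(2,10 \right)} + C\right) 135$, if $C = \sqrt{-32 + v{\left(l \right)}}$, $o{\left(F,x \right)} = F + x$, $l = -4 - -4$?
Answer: $1620 + 135 i \sqrt{34} \approx 1620.0 + 787.18 i$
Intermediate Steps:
$l = 0$ ($l = -4 + 4 = 0$)
$v{\left(M \right)} = -3 + \left(-1 + M\right)^{2}$ ($v{\left(M \right)} = -3 + \left(M - 1\right)^{2} = -3 + \left(-1 + M\right)^{2}$)
$C = i \sqrt{34}$ ($C = \sqrt{-32 - \left(3 - \left(-1 + 0\right)^{2}\right)} = \sqrt{-32 - \left(3 - \left(-1\right)^{2}\right)} = \sqrt{-32 + \left(-3 + 1\right)} = \sqrt{-32 - 2} = \sqrt{-34} = i \sqrt{34} \approx 5.8309 i$)
$\left(o{\left(2,10 \right)} + C\right) 135 = \left(\left(2 + 10\right) + i \sqrt{34}\right) 135 = \left(12 + i \sqrt{34}\right) 135 = 1620 + 135 i \sqrt{34}$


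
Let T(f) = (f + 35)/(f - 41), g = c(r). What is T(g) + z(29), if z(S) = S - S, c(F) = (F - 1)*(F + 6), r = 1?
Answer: -35/41 ≈ -0.85366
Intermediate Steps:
c(F) = (-1 + F)*(6 + F)
g = 0 (g = -6 + 1**2 + 5*1 = -6 + 1 + 5 = 0)
z(S) = 0
T(f) = (35 + f)/(-41 + f)
T(g) + z(29) = (35 + 0)/(-41 + 0) + 0 = 35/(-41) + 0 = -1/41*35 + 0 = -35/41 + 0 = -35/41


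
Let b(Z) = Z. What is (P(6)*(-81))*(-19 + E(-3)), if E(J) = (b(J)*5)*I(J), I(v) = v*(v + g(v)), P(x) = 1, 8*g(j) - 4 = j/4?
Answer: 351783/32 ≈ 10993.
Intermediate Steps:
g(j) = 1/2 + j/32 (g(j) = 1/2 + (j/4)/8 = 1/2 + j/32)
I(v) = v*(1/2 + 33*v/32) (I(v) = v*(v + (1/2 + v/32)) = v*(1/2 + 33*v/32))
E(J) = 5*J**2*(16 + 33*J)/32 (E(J) = (J*5)*(J*(16 + 33*J)/32) = (5*J)*(J*(16 + 33*J)/32) = 5*J**2*(16 + 33*J)/32)
(P(6)*(-81))*(-19 + E(-3)) = (1*(-81))*(-19 + (5/32)*(-3)**2*(16 + 33*(-3))) = -81*(-19 + (5/32)*9*(16 - 99)) = -81*(-19 + (5/32)*9*(-83)) = -81*(-19 - 3735/32) = -81*(-4343/32) = 351783/32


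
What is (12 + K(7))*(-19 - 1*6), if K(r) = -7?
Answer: -125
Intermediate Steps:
(12 + K(7))*(-19 - 1*6) = (12 - 7)*(-19 - 1*6) = 5*(-19 - 6) = 5*(-25) = -125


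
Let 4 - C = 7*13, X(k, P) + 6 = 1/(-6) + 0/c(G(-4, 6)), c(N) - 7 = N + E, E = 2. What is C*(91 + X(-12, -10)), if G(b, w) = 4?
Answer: -14761/2 ≈ -7380.5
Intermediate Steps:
c(N) = 9 + N (c(N) = 7 + (N + 2) = 7 + (2 + N) = 9 + N)
X(k, P) = -37/6 (X(k, P) = -6 + (1/(-6) + 0/(9 + 4)) = -6 + (1*(-⅙) + 0/13) = -6 + (-⅙ + 0*(1/13)) = -6 + (-⅙ + 0) = -6 - ⅙ = -37/6)
C = -87 (C = 4 - 7*13 = 4 - 1*91 = 4 - 91 = -87)
C*(91 + X(-12, -10)) = -87*(91 - 37/6) = -87*509/6 = -14761/2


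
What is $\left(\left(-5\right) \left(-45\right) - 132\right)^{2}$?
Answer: $8649$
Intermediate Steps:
$\left(\left(-5\right) \left(-45\right) - 132\right)^{2} = \left(225 - 132\right)^{2} = 93^{2} = 8649$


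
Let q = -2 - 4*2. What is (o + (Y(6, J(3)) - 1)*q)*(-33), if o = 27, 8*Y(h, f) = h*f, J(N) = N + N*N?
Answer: 1749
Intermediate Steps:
q = -10 (q = -2 - 8 = -10)
J(N) = N + N²
Y(h, f) = f*h/8 (Y(h, f) = (h*f)/8 = (f*h)/8 = f*h/8)
(o + (Y(6, J(3)) - 1)*q)*(-33) = (27 + ((⅛)*(3*(1 + 3))*6 - 1)*(-10))*(-33) = (27 + ((⅛)*(3*4)*6 - 1)*(-10))*(-33) = (27 + ((⅛)*12*6 - 1)*(-10))*(-33) = (27 + (9 - 1)*(-10))*(-33) = (27 + 8*(-10))*(-33) = (27 - 80)*(-33) = -53*(-33) = 1749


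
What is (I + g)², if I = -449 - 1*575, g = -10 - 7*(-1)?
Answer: 1054729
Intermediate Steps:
g = -3 (g = -10 + 7 = -3)
I = -1024 (I = -449 - 575 = -1024)
(I + g)² = (-1024 - 3)² = (-1027)² = 1054729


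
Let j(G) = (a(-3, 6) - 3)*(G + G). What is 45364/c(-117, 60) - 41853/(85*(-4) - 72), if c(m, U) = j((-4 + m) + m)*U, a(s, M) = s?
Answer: 449413753/4412520 ≈ 101.85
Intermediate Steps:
j(G) = -12*G (j(G) = (-3 - 3)*(G + G) = -12*G)
c(m, U) = U*(48 - 24*m) (c(m, U) = (-12*((-4 + m) + m))*U = (-12*(-4 + 2*m))*U = (48 - 24*m)*U = U*(48 - 24*m))
45364/c(-117, 60) - 41853/(85*(-4) - 72) = 45364/((24*60*(2 - 1*(-117)))) - 41853/(85*(-4) - 72) = 45364/((24*60*(2 + 117))) - 41853/(-340 - 72) = 45364/((24*60*119)) - 41853/(-412) = 45364/171360 - 41853*(-1/412) = 45364*(1/171360) + 41853/412 = 11341/42840 + 41853/412 = 449413753/4412520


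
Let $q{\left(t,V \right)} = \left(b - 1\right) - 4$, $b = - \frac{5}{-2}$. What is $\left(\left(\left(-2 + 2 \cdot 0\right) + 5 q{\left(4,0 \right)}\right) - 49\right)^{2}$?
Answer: $\frac{16129}{4} \approx 4032.3$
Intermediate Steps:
$b = \frac{5}{2}$ ($b = \left(-5\right) \left(- \frac{1}{2}\right) = \frac{5}{2} \approx 2.5$)
$q{\left(t,V \right)} = - \frac{5}{2}$ ($q{\left(t,V \right)} = \left(\frac{5}{2} - 1\right) - 4 = \frac{3}{2} - 4 = - \frac{5}{2}$)
$\left(\left(\left(-2 + 2 \cdot 0\right) + 5 q{\left(4,0 \right)}\right) - 49\right)^{2} = \left(\left(\left(-2 + 2 \cdot 0\right) + 5 \left(- \frac{5}{2}\right)\right) - 49\right)^{2} = \left(\left(\left(-2 + 0\right) - \frac{25}{2}\right) - 49\right)^{2} = \left(\left(-2 - \frac{25}{2}\right) - 49\right)^{2} = \left(- \frac{29}{2} - 49\right)^{2} = \left(- \frac{127}{2}\right)^{2} = \frac{16129}{4}$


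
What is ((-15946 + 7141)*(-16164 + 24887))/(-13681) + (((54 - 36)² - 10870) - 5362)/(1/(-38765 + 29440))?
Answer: 2029545076115/13681 ≈ 1.4835e+8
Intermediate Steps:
((-15946 + 7141)*(-16164 + 24887))/(-13681) + (((54 - 36)² - 10870) - 5362)/(1/(-38765 + 29440)) = -8805*8723*(-1/13681) + ((18² - 10870) - 5362)/(1/(-9325)) = -76806015*(-1/13681) + ((324 - 10870) - 5362)/(-1/9325) = 76806015/13681 + (-10546 - 5362)*(-9325) = 76806015/13681 - 15908*(-9325) = 76806015/13681 + 148342100 = 2029545076115/13681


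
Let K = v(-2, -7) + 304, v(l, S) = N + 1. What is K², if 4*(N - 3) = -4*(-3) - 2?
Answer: 385641/4 ≈ 96410.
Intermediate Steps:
N = 11/2 (N = 3 + (-4*(-3) - 2)/4 = 3 + (12 - 2)/4 = 3 + (¼)*10 = 3 + 5/2 = 11/2 ≈ 5.5000)
v(l, S) = 13/2 (v(l, S) = 11/2 + 1 = 13/2)
K = 621/2 (K = 13/2 + 304 = 621/2 ≈ 310.50)
K² = (621/2)² = 385641/4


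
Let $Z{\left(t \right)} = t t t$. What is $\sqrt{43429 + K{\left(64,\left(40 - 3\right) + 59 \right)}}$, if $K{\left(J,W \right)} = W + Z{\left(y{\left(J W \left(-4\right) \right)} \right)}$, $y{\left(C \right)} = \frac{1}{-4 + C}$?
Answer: $\frac{3 \sqrt{441330348579046777095}}{302088200} \approx 208.63$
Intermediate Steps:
$Z{\left(t \right)} = t^{3}$ ($Z{\left(t \right)} = t^{2} t = t^{3}$)
$K{\left(J,W \right)} = W + \frac{1}{\left(-4 - 4 J W\right)^{3}}$ ($K{\left(J,W \right)} = W + \left(\frac{1}{-4 + J W \left(-4\right)}\right)^{3} = W + \left(\frac{1}{-4 - 4 J W}\right)^{3} = W + \frac{1}{\left(-4 - 4 J W\right)^{3}}$)
$\sqrt{43429 + K{\left(64,\left(40 - 3\right) + 59 \right)}} = \sqrt{43429 + \left(\left(\left(40 - 3\right) + 59\right) - \frac{1}{64 \left(1 + 64 \left(\left(40 - 3\right) + 59\right)\right)^{3}}\right)} = \sqrt{43429 + \left(\left(37 + 59\right) - \frac{1}{64 \left(1 + 64 \left(37 + 59\right)\right)^{3}}\right)} = \sqrt{43429 + \left(96 - \frac{1}{64 \left(1 + 64 \cdot 96\right)^{3}}\right)} = \sqrt{43429 + \left(96 - \frac{1}{64 \left(1 + 6144\right)^{3}}\right)} = \sqrt{43429 + \left(96 - \frac{1}{64 \cdot 232041498625}\right)} = \sqrt{43429 + \left(96 - \frac{1}{14850655912000}\right)} = \sqrt{43429 + \frac{1425662967551999}{14850655912000}} = \sqrt{\frac{646374798569799999}{14850655912000}} = \frac{3 \sqrt{441330348579046777095}}{302088200}$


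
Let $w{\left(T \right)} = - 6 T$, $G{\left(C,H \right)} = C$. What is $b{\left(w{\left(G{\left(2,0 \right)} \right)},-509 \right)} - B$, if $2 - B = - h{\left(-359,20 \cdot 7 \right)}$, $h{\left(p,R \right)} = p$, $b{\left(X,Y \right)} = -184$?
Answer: $173$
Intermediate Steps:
$B = -357$ ($B = 2 - \left(-1\right) \left(-359\right) = 2 - 359 = -357$)
$b{\left(w{\left(G{\left(2,0 \right)} \right)},-509 \right)} - B = -184 - -357 = -184 + 357 = 173$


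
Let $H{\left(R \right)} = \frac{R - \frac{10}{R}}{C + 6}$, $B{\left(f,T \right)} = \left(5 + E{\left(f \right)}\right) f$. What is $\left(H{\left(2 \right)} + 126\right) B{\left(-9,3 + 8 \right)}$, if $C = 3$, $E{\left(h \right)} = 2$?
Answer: $-7917$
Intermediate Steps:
$B{\left(f,T \right)} = 7 f$ ($B{\left(f,T \right)} = \left(5 + 2\right) f = 7 f$)
$H{\left(R \right)} = - \frac{10}{9 R} + \frac{R}{9}$ ($H{\left(R \right)} = \frac{R - \frac{10}{R}}{3 + 6} = \frac{R - \frac{10}{R}}{9} = \left(R - \frac{10}{R}\right) \frac{1}{9} = - \frac{10}{9 R} + \frac{R}{9}$)
$\left(H{\left(2 \right)} + 126\right) B{\left(-9,3 + 8 \right)} = \left(\frac{-10 + 2^{2}}{9 \cdot 2} + 126\right) 7 \left(-9\right) = \left(\frac{1}{9} \cdot \frac{1}{2} \left(-10 + 4\right) + 126\right) \left(-63\right) = \left(\frac{1}{9} \cdot \frac{1}{2} \left(-6\right) + 126\right) \left(-63\right) = \left(- \frac{1}{3} + 126\right) \left(-63\right) = \frac{377}{3} \left(-63\right) = -7917$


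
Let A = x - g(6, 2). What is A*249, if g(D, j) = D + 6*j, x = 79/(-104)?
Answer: -485799/104 ≈ -4671.1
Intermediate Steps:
x = -79/104 (x = 79*(-1/104) = -79/104 ≈ -0.75961)
A = -1951/104 (A = -79/104 - (6 + 6*2) = -79/104 - (6 + 12) = -79/104 - 1*18 = -79/104 - 18 = -1951/104 ≈ -18.760)
A*249 = -1951/104*249 = -485799/104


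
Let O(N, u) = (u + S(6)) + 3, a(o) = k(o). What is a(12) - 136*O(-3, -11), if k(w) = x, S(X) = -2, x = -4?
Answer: 1356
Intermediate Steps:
k(w) = -4
a(o) = -4
O(N, u) = 1 + u (O(N, u) = (u - 2) + 3 = (-2 + u) + 3 = 1 + u)
a(12) - 136*O(-3, -11) = -4 - 136*(1 - 11) = -4 - 136*(-10) = -4 + 1360 = 1356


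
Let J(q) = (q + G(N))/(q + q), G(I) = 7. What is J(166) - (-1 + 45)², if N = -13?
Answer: -642579/332 ≈ -1935.5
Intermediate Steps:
J(q) = (7 + q)/(2*q) (J(q) = (q + 7)/(q + q) = (7 + q)/((2*q)) = (7 + q)*(1/(2*q)) = (7 + q)/(2*q))
J(166) - (-1 + 45)² = (½)*(7 + 166)/166 - (-1 + 45)² = (½)*(1/166)*173 - 1*44² = 173/332 - 1*1936 = 173/332 - 1936 = -642579/332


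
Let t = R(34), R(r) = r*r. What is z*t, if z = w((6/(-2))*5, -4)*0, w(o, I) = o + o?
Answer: 0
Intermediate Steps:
R(r) = r²
w(o, I) = 2*o
t = 1156 (t = 34² = 1156)
z = 0 (z = (2*((6/(-2))*5))*0 = (2*((6*(-½))*5))*0 = (2*(-3*5))*0 = (2*(-15))*0 = -30*0 = 0)
z*t = 0*1156 = 0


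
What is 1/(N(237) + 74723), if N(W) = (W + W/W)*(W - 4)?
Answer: 1/130177 ≈ 7.6819e-6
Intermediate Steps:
N(W) = (1 + W)*(-4 + W) (N(W) = (W + 1)*(-4 + W) = (1 + W)*(-4 + W))
1/(N(237) + 74723) = 1/((-4 + 237**2 - 3*237) + 74723) = 1/((-4 + 56169 - 711) + 74723) = 1/(55454 + 74723) = 1/130177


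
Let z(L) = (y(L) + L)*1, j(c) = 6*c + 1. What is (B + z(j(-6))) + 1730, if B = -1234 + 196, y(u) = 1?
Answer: 658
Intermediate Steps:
j(c) = 1 + 6*c
z(L) = 1 + L (z(L) = (1 + L)*1 = 1 + L)
B = -1038
(B + z(j(-6))) + 1730 = (-1038 + (1 + (1 + 6*(-6)))) + 1730 = (-1038 + (1 + (1 - 36))) + 1730 = (-1038 + (1 - 35)) + 1730 = (-1038 - 34) + 1730 = -1072 + 1730 = 658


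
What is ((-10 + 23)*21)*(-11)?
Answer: -3003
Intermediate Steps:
((-10 + 23)*21)*(-11) = (13*21)*(-11) = 273*(-11) = -3003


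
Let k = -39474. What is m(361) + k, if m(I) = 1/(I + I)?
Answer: -28500227/722 ≈ -39474.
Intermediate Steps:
m(I) = 1/(2*I)
m(361) + k = (½)/361 - 39474 = (½)*(1/361) - 39474 = 1/722 - 39474 = -28500227/722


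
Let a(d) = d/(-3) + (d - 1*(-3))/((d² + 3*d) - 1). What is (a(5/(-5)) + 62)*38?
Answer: 7030/3 ≈ 2343.3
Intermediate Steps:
a(d) = -d/3 + (3 + d)/(-1 + d² + 3*d) (a(d) = d*(-⅓) + (d + 3)/(-1 + d² + 3*d) = -d/3 + (3 + d)/(-1 + d² + 3*d))
(a(5/(-5)) + 62)*38 = ((9 - (5/(-5))³ - 3*1² + 4*(5/(-5)))/(3*(-1 + (5/(-5))² + 3*(5/(-5)))) + 62)*38 = ((9 - (5*(-⅕))³ - 3*1² + 4*(5*(-⅕)))/(3*(-1 + (5*(-⅕))² + 3*(5*(-⅕)))) + 62)*38 = ((9 - 1*(-1)³ - 3*(-1)² + 4*(-1))/(3*(-1 + (-1)² + 3*(-1))) + 62)*38 = ((9 - 1*(-1) - 3*1 - 4)/(3*(-1 + 1 - 3)) + 62)*38 = ((⅓)*(9 + 1 - 3 - 4)/(-3) + 62)*38 = ((⅓)*(-⅓)*3 + 62)*38 = (-⅓ + 62)*38 = (185/3)*38 = 7030/3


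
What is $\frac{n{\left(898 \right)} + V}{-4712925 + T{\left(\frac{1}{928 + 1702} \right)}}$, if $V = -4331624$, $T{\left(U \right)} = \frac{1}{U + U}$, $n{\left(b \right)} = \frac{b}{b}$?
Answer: $\frac{4331623}{4711610} \approx 0.91935$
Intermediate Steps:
$n{\left(b \right)} = 1$
$T{\left(U \right)} = \frac{1}{2 U}$
$\frac{n{\left(898 \right)} + V}{-4712925 + T{\left(\frac{1}{928 + 1702} \right)}} = \frac{1 - 4331624}{-4712925 + \frac{1}{2 \frac{1}{928 + 1702}}} = - \frac{4331623}{-4712925 + \frac{1}{2 \cdot \frac{1}{2630}}} = - \frac{4331623}{-4712925 + \frac{\frac{1}{\frac{1}{2630}}}{2}} = - \frac{4331623}{-4712925 + \frac{1}{2} \cdot 2630} = - \frac{4331623}{-4712925 + 1315} = - \frac{4331623}{-4711610} = \left(-4331623\right) \left(- \frac{1}{4711610}\right) = \frac{4331623}{4711610}$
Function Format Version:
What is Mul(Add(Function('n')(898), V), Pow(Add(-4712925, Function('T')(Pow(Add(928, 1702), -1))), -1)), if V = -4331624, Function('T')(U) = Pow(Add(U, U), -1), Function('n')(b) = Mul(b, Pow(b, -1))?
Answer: Rational(4331623, 4711610) ≈ 0.91935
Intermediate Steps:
Function('n')(b) = 1
Function('T')(U) = Mul(Rational(1, 2), Pow(U, -1)) (Function('T')(U) = Pow(Mul(2, U), -1) = Mul(Rational(1, 2), Pow(U, -1)))
Mul(Add(Function('n')(898), V), Pow(Add(-4712925, Function('T')(Pow(Add(928, 1702), -1))), -1)) = Mul(Add(1, -4331624), Pow(Add(-4712925, Mul(Rational(1, 2), Pow(Pow(Add(928, 1702), -1), -1))), -1)) = Mul(-4331623, Pow(Add(-4712925, Mul(Rational(1, 2), Pow(Pow(2630, -1), -1))), -1)) = Mul(-4331623, Pow(Add(-4712925, Mul(Rational(1, 2), Pow(Rational(1, 2630), -1))), -1)) = Mul(-4331623, Pow(Add(-4712925, Mul(Rational(1, 2), 2630)), -1)) = Mul(-4331623, Pow(Add(-4712925, 1315), -1)) = Mul(-4331623, Pow(-4711610, -1)) = Mul(-4331623, Rational(-1, 4711610)) = Rational(4331623, 4711610)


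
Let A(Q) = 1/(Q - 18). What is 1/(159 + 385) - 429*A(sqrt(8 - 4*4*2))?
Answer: 350093/15776 + 143*I*sqrt(6)/58 ≈ 22.191 + 6.0393*I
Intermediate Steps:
A(Q) = 1/(-18 + Q)
1/(159 + 385) - 429*A(sqrt(8 - 4*4*2)) = 1/(159 + 385) - 429/(-18 + sqrt(8 - 4*4*2)) = 1/544 - 429/(-18 + sqrt(8 - 16*2)) = 1/544 - 429/(-18 + sqrt(8 - 32)) = 1/544 - 429/(-18 + sqrt(-24)) = 1/544 - 429/(-18 + 2*I*sqrt(6))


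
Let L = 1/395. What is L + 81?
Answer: 31996/395 ≈ 81.003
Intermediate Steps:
L = 1/395 ≈ 0.0025316
L + 81 = 1/395 + 81 = 31996/395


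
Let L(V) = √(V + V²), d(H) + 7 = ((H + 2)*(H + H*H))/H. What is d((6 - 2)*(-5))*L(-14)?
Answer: 335*√182 ≈ 4519.4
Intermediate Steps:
d(H) = -7 + (2 + H)*(H + H²)/H (d(H) = -7 + ((H + 2)*(H + H*H))/H = -7 + ((2 + H)*(H + H²))/H = -7 + (2 + H)*(H + H²)/H)
d((6 - 2)*(-5))*L(-14) = (-5 + ((6 - 2)*(-5))² + 3*((6 - 2)*(-5)))*√(-14*(1 - 14)) = (-5 + (4*(-5))² + 3*(4*(-5)))*√(-14*(-13)) = (-5 + (-20)² + 3*(-20))*√182 = (-5 + 400 - 60)*√182 = 335*√182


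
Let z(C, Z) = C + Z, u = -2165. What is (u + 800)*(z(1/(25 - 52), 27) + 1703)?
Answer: -21252595/9 ≈ -2.3614e+6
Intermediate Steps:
(u + 800)*(z(1/(25 - 52), 27) + 1703) = (-2165 + 800)*((1/(25 - 52) + 27) + 1703) = -1365*((1/(-27) + 27) + 1703) = -1365*((-1/27 + 27) + 1703) = -1365*(728/27 + 1703) = -1365*46709/27 = -21252595/9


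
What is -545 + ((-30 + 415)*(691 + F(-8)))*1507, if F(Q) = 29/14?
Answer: 804232065/2 ≈ 4.0212e+8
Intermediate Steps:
F(Q) = 29/14 (F(Q) = 29*(1/14) = 29/14)
-545 + ((-30 + 415)*(691 + F(-8)))*1507 = -545 + ((-30 + 415)*(691 + 29/14))*1507 = -545 + (385*(9703/14))*1507 = -545 + (533665/2)*1507 = -545 + 804233155/2 = 804232065/2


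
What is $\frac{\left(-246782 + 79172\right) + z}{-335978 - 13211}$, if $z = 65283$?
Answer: $\frac{102327}{349189} \approx 0.29304$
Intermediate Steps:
$\frac{\left(-246782 + 79172\right) + z}{-335978 - 13211} = \frac{\left(-246782 + 79172\right) + 65283}{-335978 - 13211} = \frac{-167610 + 65283}{-349189} = \left(-102327\right) \left(- \frac{1}{349189}\right) = \frac{102327}{349189}$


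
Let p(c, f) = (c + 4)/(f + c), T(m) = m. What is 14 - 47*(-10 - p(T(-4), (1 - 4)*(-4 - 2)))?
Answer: 484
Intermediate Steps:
p(c, f) = (4 + c)/(c + f)
14 - 47*(-10 - p(T(-4), (1 - 4)*(-4 - 2))) = 14 - 47*(-10 - (4 - 4)/(-4 + (1 - 4)*(-4 - 2))) = 14 - 47*(-10 - 0/(-4 - 3*(-6))) = 14 - 47*(-10 - 0/(-4 + 18)) = 14 - 47*(-10 - 0/14) = 14 - 47*(-10 - 1*0) = 14 - 47*(-10 + 0) = 14 - 47*(-10) = 14 + 470 = 484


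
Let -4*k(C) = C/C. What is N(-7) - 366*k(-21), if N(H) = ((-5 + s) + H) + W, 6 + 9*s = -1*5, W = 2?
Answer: 1445/18 ≈ 80.278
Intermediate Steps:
s = -11/9 (s = -⅔ + (-1*5)/9 = -⅔ + (⅑)*(-5) = -⅔ - 5/9 = -11/9 ≈ -1.2222)
k(C) = -¼ (k(C) = -C/(4*C) = -¼*1 = -¼)
N(H) = -38/9 + H (N(H) = ((-5 - 11/9) + H) + 2 = (-56/9 + H) + 2 = -38/9 + H)
N(-7) - 366*k(-21) = (-38/9 - 7) - 366*(-¼) = -101/9 + 183/2 = 1445/18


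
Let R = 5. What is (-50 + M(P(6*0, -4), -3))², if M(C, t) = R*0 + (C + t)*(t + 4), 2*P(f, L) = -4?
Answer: 3025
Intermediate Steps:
P(f, L) = -2 (P(f, L) = (½)*(-4) = -2)
M(C, t) = (4 + t)*(C + t) (M(C, t) = 5*0 + (C + t)*(t + 4) = 0 + (C + t)*(4 + t) = 0 + (4 + t)*(C + t) = (4 + t)*(C + t))
(-50 + M(P(6*0, -4), -3))² = (-50 + ((-3)² + 4*(-2) + 4*(-3) - 2*(-3)))² = (-50 + (9 - 8 - 12 + 6))² = (-50 - 5)² = (-55)² = 3025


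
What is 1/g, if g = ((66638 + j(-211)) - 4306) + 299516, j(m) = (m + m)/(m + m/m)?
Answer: 105/37994251 ≈ 2.7636e-6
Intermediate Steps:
j(m) = 2*m/(1 + m) (j(m) = (2*m)/(m + 1) = (2*m)/(1 + m) = 2*m/(1 + m))
g = 37994251/105 (g = ((66638 + 2*(-211)/(1 - 211)) - 4306) + 299516 = ((66638 + 2*(-211)/(-210)) - 4306) + 299516 = ((66638 + 2*(-211)*(-1/210)) - 4306) + 299516 = ((66638 + 211/105) - 4306) + 299516 = (6997201/105 - 4306) + 299516 = 6545071/105 + 299516 = 37994251/105 ≈ 3.6185e+5)
1/g = 1/(37994251/105) = 105/37994251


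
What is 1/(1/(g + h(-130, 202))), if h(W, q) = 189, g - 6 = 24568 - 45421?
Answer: -20658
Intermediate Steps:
g = -20847 (g = 6 + (24568 - 45421) = 6 - 20853 = -20847)
1/(1/(g + h(-130, 202))) = 1/(1/(-20847 + 189)) = 1/(1/(-20658)) = 1/(-1/20658) = -20658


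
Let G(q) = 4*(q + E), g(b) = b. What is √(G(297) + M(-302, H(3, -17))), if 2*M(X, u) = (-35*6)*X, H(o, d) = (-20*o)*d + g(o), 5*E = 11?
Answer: √822670/5 ≈ 181.40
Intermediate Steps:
E = 11/5 (E = (⅕)*11 = 11/5 ≈ 2.2000)
H(o, d) = o - 20*d*o (H(o, d) = (-20*o)*d + o = -20*d*o + o = o - 20*d*o)
G(q) = 44/5 + 4*q (G(q) = 4*(q + 11/5) = 4*(11/5 + q) = 44/5 + 4*q)
M(X, u) = -105*X (M(X, u) = ((-35*6)*X)/2 = (-210*X)/2 = -105*X)
√(G(297) + M(-302, H(3, -17))) = √((44/5 + 4*297) - 105*(-302)) = √((44/5 + 1188) + 31710) = √(5984/5 + 31710) = √(164534/5) = √822670/5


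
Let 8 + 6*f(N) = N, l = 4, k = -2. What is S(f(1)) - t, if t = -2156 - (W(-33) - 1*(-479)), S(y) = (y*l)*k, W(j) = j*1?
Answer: 7834/3 ≈ 2611.3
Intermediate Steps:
f(N) = -4/3 + N/6
W(j) = j
S(y) = -8*y (S(y) = (y*4)*(-2) = (4*y)*(-2) = -8*y)
t = -2602 (t = -2156 - (-33 - 1*(-479)) = -2156 - (-33 + 479) = -2156 - 1*446 = -2156 - 446 = -2602)
S(f(1)) - t = -8*(-4/3 + (⅙)*1) - 1*(-2602) = -8*(-4/3 + ⅙) + 2602 = -8*(-7/6) + 2602 = 28/3 + 2602 = 7834/3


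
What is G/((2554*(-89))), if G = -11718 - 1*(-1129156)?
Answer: -558719/113653 ≈ -4.9160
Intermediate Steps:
G = 1117438 (G = -11718 + 1129156 = 1117438)
G/((2554*(-89))) = 1117438/((2554*(-89))) = 1117438/(-227306) = 1117438*(-1/227306) = -558719/113653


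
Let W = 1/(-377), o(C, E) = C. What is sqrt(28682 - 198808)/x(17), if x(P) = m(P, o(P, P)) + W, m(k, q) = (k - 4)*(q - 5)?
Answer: 4147*I*sqrt(1406)/58811 ≈ 2.644*I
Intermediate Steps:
m(k, q) = (-5 + q)*(-4 + k) (m(k, q) = (-4 + k)*(-5 + q) = (-5 + q)*(-4 + k))
W = -1/377 ≈ -0.0026525
x(P) = 7539/377 + P**2 - 9*P (x(P) = (20 - 5*P - 4*P + P*P) - 1/377 = (20 - 5*P - 4*P + P**2) - 1/377 = (20 + P**2 - 9*P) - 1/377 = 7539/377 + P**2 - 9*P)
sqrt(28682 - 198808)/x(17) = sqrt(28682 - 198808)/(7539/377 + 17**2 - 9*17) = sqrt(-170126)/(7539/377 + 289 - 153) = (11*I*sqrt(1406))/(58811/377) = (11*I*sqrt(1406))*(377/58811) = 4147*I*sqrt(1406)/58811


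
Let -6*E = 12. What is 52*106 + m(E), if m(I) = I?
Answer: 5510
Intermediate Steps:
E = -2 (E = -⅙*12 = -2)
52*106 + m(E) = 52*106 - 2 = 5512 - 2 = 5510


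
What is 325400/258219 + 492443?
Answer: 127158464417/258219 ≈ 4.9244e+5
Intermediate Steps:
325400/258219 + 492443 = 127158464417/258219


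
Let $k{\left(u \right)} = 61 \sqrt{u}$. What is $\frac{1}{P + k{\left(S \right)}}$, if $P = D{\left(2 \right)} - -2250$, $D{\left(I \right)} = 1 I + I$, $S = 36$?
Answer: $\frac{1}{2620} \approx 0.00038168$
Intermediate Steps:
$D{\left(I \right)} = 2 I$ ($D{\left(I \right)} = I + I = 2 I$)
$P = 2254$ ($P = 2 \cdot 2 - -2250 = 4 + 2250 = 2254$)
$\frac{1}{P + k{\left(S \right)}} = \frac{1}{2254 + 61 \sqrt{36}} = \frac{1}{2254 + 61 \cdot 6} = \frac{1}{2254 + 366} = \frac{1}{2620}$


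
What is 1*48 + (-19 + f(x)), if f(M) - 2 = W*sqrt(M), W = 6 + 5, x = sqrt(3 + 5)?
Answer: 31 + 11*2**(3/4) ≈ 49.500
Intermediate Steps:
x = 2*sqrt(2) (x = sqrt(8) = 2*sqrt(2) ≈ 2.8284)
W = 11
f(M) = 2 + 11*sqrt(M)
1*48 + (-19 + f(x)) = 1*48 + (-19 + (2 + 11*sqrt(2*sqrt(2)))) = 48 + (-19 + (2 + 11*2**(3/4))) = 48 + (-17 + 11*2**(3/4)) = 31 + 11*2**(3/4)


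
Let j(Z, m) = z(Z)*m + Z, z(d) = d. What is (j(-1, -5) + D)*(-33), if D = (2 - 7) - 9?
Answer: 330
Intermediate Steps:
j(Z, m) = Z + Z*m (j(Z, m) = Z*m + Z = Z + Z*m)
D = -14 (D = -5 - 9 = -14)
(j(-1, -5) + D)*(-33) = (-(1 - 5) - 14)*(-33) = (-1*(-4) - 14)*(-33) = (4 - 14)*(-33) = -10*(-33) = 330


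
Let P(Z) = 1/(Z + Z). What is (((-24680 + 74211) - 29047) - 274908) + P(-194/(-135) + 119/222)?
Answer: -5014946469/19711 ≈ -2.5442e+5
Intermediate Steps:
P(Z) = 1/(2*Z)
(((-24680 + 74211) - 29047) - 274908) + P(-194/(-135) + 119/222) = (((-24680 + 74211) - 29047) - 274908) + 1/(2*(-194/(-135) + 119/222)) = ((49531 - 29047) - 274908) + 1/(2*(-194*(-1/135) + 119*(1/222))) = (20484 - 274908) + 1/(2*(194/135 + 119/222)) = -254424 + 1/(2*(19711/9990)) = -254424 + (1/2)*(9990/19711) = -254424 + 4995/19711 = -5014946469/19711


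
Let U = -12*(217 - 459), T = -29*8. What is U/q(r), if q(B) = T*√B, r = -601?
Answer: 363*I*√601/17429 ≈ 0.51059*I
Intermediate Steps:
T = -232
U = 2904 (U = -12*(-242) = 2904)
q(B) = -232*√B
U/q(r) = 2904/((-232*I*√601)) = 2904*(I*√601/139432) = 363*I*√601/17429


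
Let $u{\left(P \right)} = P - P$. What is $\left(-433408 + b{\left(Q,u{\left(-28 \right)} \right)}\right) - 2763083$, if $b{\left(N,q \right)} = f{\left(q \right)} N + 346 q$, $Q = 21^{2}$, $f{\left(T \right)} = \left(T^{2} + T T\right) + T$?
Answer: $-3196491$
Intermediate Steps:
$f{\left(T \right)} = T + 2 T^{2}$ ($f{\left(T \right)} = \left(T^{2} + T^{2}\right) + T = 2 T^{2} + T = T + 2 T^{2}$)
$Q = 441$
$u{\left(P \right)} = 0$
$b{\left(N,q \right)} = 346 q + N q \left(1 + 2 q\right)$ ($b{\left(N,q \right)} = q \left(1 + 2 q\right) N + 346 q = N q \left(1 + 2 q\right) + 346 q = 346 q + N q \left(1 + 2 q\right)$)
$\left(-433408 + b{\left(Q,u{\left(-28 \right)} \right)}\right) - 2763083 = \left(-433408 + 0 \left(346 + 441 \left(1 + 2 \cdot 0\right)\right)\right) - 2763083 = \left(-433408 + 0 \left(346 + 441 \left(1 + 0\right)\right)\right) - 2763083 = \left(-433408 + 0 \left(346 + 441 \cdot 1\right)\right) - 2763083 = \left(-433408 + 0 \left(346 + 441\right)\right) - 2763083 = \left(-433408 + 0 \cdot 787\right) - 2763083 = \left(-433408 + 0\right) - 2763083 = -433408 - 2763083 = -3196491$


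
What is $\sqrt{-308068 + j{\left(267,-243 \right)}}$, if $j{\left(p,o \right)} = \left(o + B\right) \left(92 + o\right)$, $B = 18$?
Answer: $i \sqrt{274093} \approx 523.54 i$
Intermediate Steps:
$j{\left(p,o \right)} = \left(18 + o\right) \left(92 + o\right)$ ($j{\left(p,o \right)} = \left(o + 18\right) \left(92 + o\right) = \left(18 + o\right) \left(92 + o\right)$)
$\sqrt{-308068 + j{\left(267,-243 \right)}} = \sqrt{-308068 + \left(1656 + \left(-243\right)^{2} + 110 \left(-243\right)\right)} = \sqrt{-308068 + \left(1656 + 59049 - 26730\right)} = \sqrt{-308068 + 33975} = \sqrt{-274093} = i \sqrt{274093}$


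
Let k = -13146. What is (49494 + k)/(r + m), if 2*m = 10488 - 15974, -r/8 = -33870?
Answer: 36348/268217 ≈ 0.13552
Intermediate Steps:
r = 270960 (r = -8*(-33870) = 270960)
m = -2743 (m = (10488 - 15974)/2 = (½)*(-5486) = -2743)
(49494 + k)/(r + m) = (49494 - 13146)/(270960 - 2743) = 36348/268217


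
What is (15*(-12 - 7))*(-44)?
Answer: 12540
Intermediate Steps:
(15*(-12 - 7))*(-44) = (15*(-19))*(-44) = -285*(-44) = 12540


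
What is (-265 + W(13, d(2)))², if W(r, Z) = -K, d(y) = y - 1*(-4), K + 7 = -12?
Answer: 60516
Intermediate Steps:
K = -19 (K = -7 - 12 = -19)
d(y) = 4 + y (d(y) = y + 4 = 4 + y)
W(r, Z) = 19 (W(r, Z) = -1*(-19) = 19)
(-265 + W(13, d(2)))² = (-265 + 19)² = (-246)² = 60516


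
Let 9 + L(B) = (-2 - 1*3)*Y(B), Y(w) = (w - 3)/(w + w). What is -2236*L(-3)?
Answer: 31304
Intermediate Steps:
Y(w) = (-3 + w)/(2*w) (Y(w) = (-3 + w)/((2*w)) = (-3 + w)*(1/(2*w)) = (-3 + w)/(2*w))
L(B) = -9 - 5*(-3 + B)/(2*B) (L(B) = -9 + (-2 - 1*3)*((-3 + B)/(2*B)) = -9 + (-2 - 3)*((-3 + B)/(2*B)) = -9 - 5*(-3 + B)/(2*B))
-2236*L(-3) = -1118*(15 - 23*(-3))/(-3) = -1118*(-1)*(15 + 69)/3 = -1118*(-1)*84/3 = -2236*(-14) = 31304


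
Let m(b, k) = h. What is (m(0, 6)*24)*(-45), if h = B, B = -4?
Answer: 4320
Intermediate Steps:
h = -4
m(b, k) = -4
(m(0, 6)*24)*(-45) = -4*24*(-45) = -96*(-45) = 4320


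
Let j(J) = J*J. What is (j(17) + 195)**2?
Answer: 234256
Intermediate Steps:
j(J) = J**2
(j(17) + 195)**2 = (17**2 + 195)**2 = (289 + 195)**2 = 484**2 = 234256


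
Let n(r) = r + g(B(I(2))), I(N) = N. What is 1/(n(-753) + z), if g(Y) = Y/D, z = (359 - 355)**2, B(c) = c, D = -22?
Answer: -11/8108 ≈ -0.0013567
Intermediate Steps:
z = 16 (z = 4**2 = 16)
g(Y) = -Y/22 (g(Y) = Y/(-22) = Y*(-1/22) = -Y/22)
n(r) = -1/11 + r (n(r) = r - 1/22*2 = r - 1/11 = -1/11 + r)
1/(n(-753) + z) = 1/((-1/11 - 753) + 16) = 1/(-8284/11 + 16) = 1/(-8108/11) = -11/8108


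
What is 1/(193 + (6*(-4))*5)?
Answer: 1/73 ≈ 0.013699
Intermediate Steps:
1/(193 + (6*(-4))*5) = 1/(193 - 24*5) = 1/(193 - 120) = 1/73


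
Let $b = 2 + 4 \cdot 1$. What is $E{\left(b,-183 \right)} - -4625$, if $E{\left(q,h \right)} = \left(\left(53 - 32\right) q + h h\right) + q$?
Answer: $38246$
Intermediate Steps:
$b = 6$ ($b = 2 + 4 = 6$)
$E{\left(q,h \right)} = h^{2} + 22 q$ ($E{\left(q,h \right)} = \left(21 q + h^{2}\right) + q = \left(h^{2} + 21 q\right) + q = h^{2} + 22 q$)
$E{\left(b,-183 \right)} - -4625 = \left(\left(-183\right)^{2} + 22 \cdot 6\right) - -4625 = \left(33489 + 132\right) + 4625 = 33621 + 4625 = 38246$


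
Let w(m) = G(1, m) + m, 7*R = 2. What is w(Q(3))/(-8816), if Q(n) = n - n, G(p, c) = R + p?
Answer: -9/61712 ≈ -0.00014584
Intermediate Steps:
R = 2/7 (R = (⅐)*2 = 2/7 ≈ 0.28571)
G(p, c) = 2/7 + p
Q(n) = 0
w(m) = 9/7 + m (w(m) = (2/7 + 1) + m = 9/7 + m)
w(Q(3))/(-8816) = (9/7 + 0)/(-8816) = (9/7)*(-1/8816) = -9/61712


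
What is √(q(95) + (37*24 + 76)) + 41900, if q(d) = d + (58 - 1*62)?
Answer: 41900 + √1055 ≈ 41933.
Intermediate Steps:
q(d) = -4 + d (q(d) = d + (58 - 62) = d - 4 = -4 + d)
√(q(95) + (37*24 + 76)) + 41900 = √((-4 + 95) + (37*24 + 76)) + 41900 = √(91 + (888 + 76)) + 41900 = √(91 + 964) + 41900 = √1055 + 41900 = 41900 + √1055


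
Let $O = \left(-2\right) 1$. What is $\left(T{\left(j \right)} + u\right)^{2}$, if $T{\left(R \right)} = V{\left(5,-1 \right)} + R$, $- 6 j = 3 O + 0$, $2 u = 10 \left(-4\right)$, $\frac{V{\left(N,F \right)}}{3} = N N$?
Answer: $3136$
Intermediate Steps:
$V{\left(N,F \right)} = 3 N^{2}$ ($V{\left(N,F \right)} = 3 N N = 3 N^{2}$)
$O = -2$
$u = -20$ ($u = \frac{10 \left(-4\right)}{2} = \frac{1}{2} \left(-40\right) = -20$)
$j = 1$ ($j = - \frac{3 \left(-2\right) + 0}{6} = - \frac{-6 + 0}{6} = \left(- \frac{1}{6}\right) \left(-6\right) = 1$)
$T{\left(R \right)} = 75 + R$ ($T{\left(R \right)} = 3 \cdot 5^{2} + R = 3 \cdot 25 + R = 75 + R$)
$\left(T{\left(j \right)} + u\right)^{2} = \left(\left(75 + 1\right) - 20\right)^{2} = \left(76 - 20\right)^{2} = 56^{2} = 3136$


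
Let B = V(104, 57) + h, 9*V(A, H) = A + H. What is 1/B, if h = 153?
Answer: 9/1538 ≈ 0.0058518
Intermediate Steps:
V(A, H) = A/9 + H/9 (V(A, H) = (A + H)/9 = A/9 + H/9)
B = 1538/9 (B = ((⅑)*104 + (⅑)*57) + 153 = (104/9 + 19/3) + 153 = 161/9 + 153 = 1538/9 ≈ 170.89)
1/B = 1/(1538/9) = 9/1538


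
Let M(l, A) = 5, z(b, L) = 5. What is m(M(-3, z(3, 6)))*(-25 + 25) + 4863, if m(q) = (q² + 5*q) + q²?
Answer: 4863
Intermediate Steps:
m(q) = 2*q² + 5*q
m(M(-3, z(3, 6)))*(-25 + 25) + 4863 = (5*(5 + 2*5))*(-25 + 25) + 4863 = (5*(5 + 10))*0 + 4863 = (5*15)*0 + 4863 = 75*0 + 4863 = 0 + 4863 = 4863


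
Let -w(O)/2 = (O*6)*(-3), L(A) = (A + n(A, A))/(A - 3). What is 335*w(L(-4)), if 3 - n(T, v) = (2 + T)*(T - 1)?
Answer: 132660/7 ≈ 18951.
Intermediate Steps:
n(T, v) = 3 - (-1 + T)*(2 + T) (n(T, v) = 3 - (2 + T)*(T - 1) = 3 - (2 + T)*(-1 + T) = 3 - (-1 + T)*(2 + T))
L(A) = (5 - A**2)/(-3 + A) (L(A) = (A + (5 - A - A**2))/(A - 3) = (5 - A**2)/(-3 + A))
w(O) = 36*O (w(O) = -2*O*6*(-3) = -2*6*O*(-3) = -(-36)*O = 36*O)
335*w(L(-4)) = 335*(36*((5 - 1*(-4)**2)/(-3 - 4))) = 335*(36*((5 - 1*16)/(-7))) = 335*(36*(-(5 - 16)/7)) = 335*(36*(-1/7*(-11))) = 335*(36*(11/7)) = 335*(396/7) = 132660/7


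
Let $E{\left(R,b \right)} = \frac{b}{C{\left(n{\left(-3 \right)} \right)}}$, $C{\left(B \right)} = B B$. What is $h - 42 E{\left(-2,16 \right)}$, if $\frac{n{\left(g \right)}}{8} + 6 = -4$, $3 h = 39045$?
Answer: $\frac{2602979}{200} \approx 13015.0$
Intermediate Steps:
$h = 13015$ ($h = \frac{1}{3} \cdot 39045 = 13015$)
$n{\left(g \right)} = -80$ ($n{\left(g \right)} = -48 + 8 \left(-4\right) = -48 - 32 = -80$)
$C{\left(B \right)} = B^{2}$
$E{\left(R,b \right)} = \frac{b}{6400}$ ($E{\left(R,b \right)} = \frac{b}{\left(-80\right)^{2}} = \frac{b}{6400}$)
$h - 42 E{\left(-2,16 \right)} = 13015 - 42 \cdot \frac{1}{6400} \cdot 16 = 13015 - \frac{21}{200} = \frac{2602979}{200}$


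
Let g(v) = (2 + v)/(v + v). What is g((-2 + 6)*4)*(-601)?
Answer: -5409/16 ≈ -338.06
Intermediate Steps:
g(v) = (2 + v)/(2*v) (g(v) = (2 + v)/((2*v)) = (2 + v)*(1/(2*v)) = (2 + v)/(2*v))
g((-2 + 6)*4)*(-601) = ((2 + (-2 + 6)*4)/(2*(((-2 + 6)*4))))*(-601) = ((2 + 4*4)/(2*((4*4))))*(-601) = ((1/2)*(2 + 16)/16)*(-601) = ((1/2)*(1/16)*18)*(-601) = (9/16)*(-601) = -5409/16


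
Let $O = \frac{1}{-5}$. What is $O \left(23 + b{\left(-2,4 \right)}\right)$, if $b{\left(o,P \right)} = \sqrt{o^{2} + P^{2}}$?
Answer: $- \frac{23}{5} - \frac{2 \sqrt{5}}{5} \approx -5.4944$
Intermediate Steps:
$O = - \frac{1}{5} \approx -0.2$
$b{\left(o,P \right)} = \sqrt{P^{2} + o^{2}}$
$O \left(23 + b{\left(-2,4 \right)}\right) = - \frac{23 + \sqrt{4^{2} + \left(-2\right)^{2}}}{5} = - \frac{23 + \sqrt{16 + 4}}{5} = - \frac{23 + \sqrt{20}}{5} = - \frac{23 + 2 \sqrt{5}}{5} = - \frac{23}{5} - \frac{2 \sqrt{5}}{5}$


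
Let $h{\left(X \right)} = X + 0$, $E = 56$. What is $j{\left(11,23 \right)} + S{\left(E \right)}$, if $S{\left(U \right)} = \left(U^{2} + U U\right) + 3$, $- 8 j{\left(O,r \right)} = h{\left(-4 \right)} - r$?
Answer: $\frac{50227}{8} \approx 6278.4$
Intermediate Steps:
$h{\left(X \right)} = X$
$j{\left(O,r \right)} = \frac{1}{2} + \frac{r}{8}$ ($j{\left(O,r \right)} = - \frac{-4 - r}{8} = \frac{1}{2} + \frac{r}{8}$)
$S{\left(U \right)} = 3 + 2 U^{2}$ ($S{\left(U \right)} = \left(U^{2} + U^{2}\right) + 3 = 2 U^{2} + 3 = 3 + 2 U^{2}$)
$j{\left(11,23 \right)} + S{\left(E \right)} = \left(\frac{1}{2} + \frac{1}{8} \cdot 23\right) + \left(3 + 2 \cdot 56^{2}\right) = \left(\frac{1}{2} + \frac{23}{8}\right) + \left(3 + 2 \cdot 3136\right) = \frac{27}{8} + \left(3 + 6272\right) = \frac{27}{8} + 6275 = \frac{50227}{8}$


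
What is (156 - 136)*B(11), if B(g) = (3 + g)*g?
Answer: 3080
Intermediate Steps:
B(g) = g*(3 + g)
(156 - 136)*B(11) = (156 - 136)*(11*(3 + 11)) = 20*(11*14) = 20*154 = 3080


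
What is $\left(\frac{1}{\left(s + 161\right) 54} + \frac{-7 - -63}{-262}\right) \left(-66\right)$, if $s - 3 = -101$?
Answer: $\frac{1046375}{74277} \approx 14.087$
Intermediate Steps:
$s = -98$ ($s = 3 - 101 = -98$)
$\left(\frac{1}{\left(s + 161\right) 54} + \frac{-7 - -63}{-262}\right) \left(-66\right) = \left(\frac{1}{\left(-98 + 161\right) 54} + \frac{-7 - -63}{-262}\right) \left(-66\right) = \left(\frac{1}{63} \cdot \frac{1}{54} + \left(-7 + 63\right) \left(- \frac{1}{262}\right)\right) \left(-66\right) = \left(\frac{1}{63} \cdot \frac{1}{54} + 56 \left(- \frac{1}{262}\right)\right) \left(-66\right) = \left(\frac{1}{3402} - \frac{28}{131}\right) \left(-66\right) = \left(- \frac{95125}{445662}\right) \left(-66\right) = \frac{1046375}{74277}$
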